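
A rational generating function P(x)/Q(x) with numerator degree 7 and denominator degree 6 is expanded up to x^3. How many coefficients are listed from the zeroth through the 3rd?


Expanding up to x^3 gives the coefficients for x^0, x^1, ..., x^3.
That is 3 + 1 = 4 coefficients in total.

4


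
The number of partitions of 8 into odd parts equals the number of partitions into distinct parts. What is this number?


Computing partitions of 8 into odd parts (1, 3, 5, ...):
Using the generating function prod_{k>=0} 1/(1-x^(2k+1)),
the count is 6

6


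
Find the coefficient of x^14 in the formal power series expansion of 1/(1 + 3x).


Write 1/(1 + c x) = 1/(1 - (-c) x) and apply the geometric-series identity
1/(1 - y) = sum_{k>=0} y^k to get 1/(1 + c x) = sum_{k>=0} (-c)^k x^k.
So the coefficient of x^k is (-c)^k = (-1)^k * c^k.
Here c = 3 and k = 14:
(-3)^14 = 1 * 4782969 = 4782969

4782969


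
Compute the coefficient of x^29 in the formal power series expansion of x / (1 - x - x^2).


Let f(x) = sum_{k>=0} a_k x^k. Multiplying f(x) * (1 - x - x^2) = x and matching coefficients gives a_0 = 0, a_1 = 1, and a_k = a_{k-1} + a_{k-2} for k >= 2. These are the Fibonacci numbers F_k.
Iterating from F_0 = 0, F_1 = 1:
F_0=0, F_1=1, F_2=1, F_3=2, F_4=3, F_5=5, F_6=8, F_7=13, F_8=21, F_9=34, ...
F_29 = 514229.

514229


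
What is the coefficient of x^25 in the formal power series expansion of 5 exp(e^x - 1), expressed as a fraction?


exp(e^x - 1) is the exponential generating function for the Bell numbers Bell_k: exp(e^x - 1) = sum_{k>=0} Bell_k x^k / k!.
So the coefficient of x^25 in 5 exp(e^x - 1) is 5 Bell_25 / 25!.
Computing: Bell_25 = 4638590332229999353 and 25! = 15511210043330985984000000, giving
5 * 4638590332229999353/15511210043330985984000000 = 356814640940769181/238634000666630553600000.

356814640940769181/238634000666630553600000


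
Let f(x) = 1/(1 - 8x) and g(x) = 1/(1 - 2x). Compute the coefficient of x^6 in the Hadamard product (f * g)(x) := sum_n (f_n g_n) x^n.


f has coefficients f_k = 8^k and g has coefficients g_k = 2^k, so the Hadamard product has coefficient (f*g)_k = 8^k * 2^k = 16^k.
For k = 6: 16^6 = 16777216.

16777216


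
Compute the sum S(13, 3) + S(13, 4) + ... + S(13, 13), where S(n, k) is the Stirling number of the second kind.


By definition, S(n, k) counts partitions of an n-set into exactly k nonempty blocks.
Computing row n = 13 for k = 3..13:
S(13, k): 261625, 2532530, 7508501, 9321312, 5715424, 1899612, 359502, 39325, 2431, 78, 1
Sum = 27640341.

27640341


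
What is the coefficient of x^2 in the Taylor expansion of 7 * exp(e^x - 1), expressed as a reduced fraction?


exp(e^x - 1) = sum_{k>=0} Bell_k x^k / k!, where Bell_k is the k-th Bell number.
So the coefficient of x^2 is 7 * Bell_2 / 2!.
Computing: Bell_2 = 2 and 2! = 2, giving
7 * 2/2 = 7.

7


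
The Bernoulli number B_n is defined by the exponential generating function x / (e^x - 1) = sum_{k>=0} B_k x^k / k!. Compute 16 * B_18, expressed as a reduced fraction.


Bernoulli numbers can also be computed recursively via B_0 = 1 and sum_{j=0}^{m} C(m+1, j) B_j = 0 for m >= 1. Odd-index Bernoulli numbers vanish for k >= 3.
Computing B_18 = 43867/798, so 16 * B_18 = 16 * 43867/798 = 350936/399.

350936/399


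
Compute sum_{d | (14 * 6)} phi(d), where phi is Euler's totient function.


First, 14 * 6 = 84. One classical identity is sum_{d | n} phi(d) = n (each k in [1, n] has a unique gcd with n, and among the k's with gcd(k, n) = n/d there are phi(d) of them). So the sum equals 84. We also verify directly:
Divisors of 84: 1, 2, 3, 4, 6, 7, 12, 14, 21, 28, 42, 84.
phi values: 1, 1, 2, 2, 2, 6, 4, 6, 12, 12, 12, 24.
Sum = 84.

84


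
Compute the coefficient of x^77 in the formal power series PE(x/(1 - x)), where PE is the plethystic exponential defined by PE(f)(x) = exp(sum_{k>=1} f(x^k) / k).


For f(x) = x/(1 - x) we have
sum_{k>=1} f(x^k) / k = sum_{k>=1} (1/k) * x^k / (1 - x^k) = sum_{k, m >= 1} x^(k m) / k,
which after exponentiating simplifies to
PE(x/(1 - x)) = prod_{k>=1} 1 / (1 - x^k).
This is the generating function for the partition function p(n), so the coefficient of x^77 is p(77).
Computing p(77) by dynamic programming over parts 1, 2, ..., 77: p(77) = 10619863.

10619863


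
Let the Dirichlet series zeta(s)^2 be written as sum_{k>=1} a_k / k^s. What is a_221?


The Dirichlet convolution of the constant function 1 with itself gives (1 * 1)(k) = sum_{d | k} 1 = d(k), the number of positive divisors of k.
Since zeta(s) = sum_{k>=1} 1/k^s, we have zeta(s)^2 = sum_{k>=1} d(k)/k^s, so a_k = d(k).
For k = 221: the divisors are 1, 13, 17, 221.
Count = 4.

4


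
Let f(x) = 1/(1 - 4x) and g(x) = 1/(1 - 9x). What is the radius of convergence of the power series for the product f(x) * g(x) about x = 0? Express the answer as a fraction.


The radius of 1/(1 - 4x) is 1/4 (nearest singularity at x = 1/4), and the radius of 1/(1 - 9x) is 1/9.
The product f(x)*g(x) = 1/((1 - 4x)(1 - 9x)) has singularities at both 1/4 and 1/9, so its radius of convergence is the distance to the nearest one:
min(1/4, 1/9) = 1/9.

1/9


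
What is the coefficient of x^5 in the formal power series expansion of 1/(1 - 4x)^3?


The general identity 1/(1 - c x)^r = sum_{k>=0} c^k C(k + r - 1, r - 1) x^k follows by substituting y = c x into 1/(1 - y)^r = sum_{k>=0} C(k + r - 1, r - 1) y^k.
For c = 4, r = 3, k = 5:
4^5 * C(7, 2) = 1024 * 21 = 21504.

21504


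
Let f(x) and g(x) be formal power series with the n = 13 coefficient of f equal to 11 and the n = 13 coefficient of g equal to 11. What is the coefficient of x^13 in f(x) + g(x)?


Addition of formal power series is termwise.
The coefficient of x^13 in f + g = 11 + 11
= 22

22


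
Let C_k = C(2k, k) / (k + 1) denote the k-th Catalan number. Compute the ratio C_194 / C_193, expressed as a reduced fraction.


Using C_k = (2k)! / (k! (k+1)!), the ratio C_{k+1}/C_k simplifies to
C_{k+1}/C_k = [(2k+2)! / ((k+1)! (k+2)!)] * [k! (k+1)! / (2k)!]
 = (2k+2)(2k+1) / ((k+1)(k+2)) = 2(2k+1) / (k+2).
For k = 193: 2(2*193 + 1) / (193 + 2) = 774/195 = 258/65.

258/65


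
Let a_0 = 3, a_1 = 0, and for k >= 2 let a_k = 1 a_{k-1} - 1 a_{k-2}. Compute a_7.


Iterating the recurrence forward:
a_0 = 3
a_1 = 0
a_2 = 1*0 - 1*3 = -3
a_3 = 1*-3 - 1*0 = -3
a_4 = 1*-3 - 1*-3 = 0
a_5 = 1*0 - 1*-3 = 3
a_6 = 1*3 - 1*0 = 3
a_7 = 1*3 - 1*3 = 0
So a_7 = 0.

0


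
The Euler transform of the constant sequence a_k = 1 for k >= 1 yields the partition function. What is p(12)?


The Euler transform converts the sequence a_k = 1 into the number of integer partitions.
Using the recurrence or dynamic programming:
p(12) = 77

77


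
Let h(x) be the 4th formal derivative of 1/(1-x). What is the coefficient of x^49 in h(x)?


Differentiating 4 times: d^4/dx^4 [1/(1-x)] = 4!/(1-x)^5.
The expansion 1/(1-x)^5 = sum_{k>=0} C(k+4, 4) x^k, so the coefficient of x^n in 4!/(1-x)^5 is 4! * C(n+4, 4).
For n = 49: 24 * C(53, 4) = 24 * 292825 = 7027800

7027800


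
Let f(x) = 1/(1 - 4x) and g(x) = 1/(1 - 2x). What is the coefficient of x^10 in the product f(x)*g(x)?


The coefficient of x^n in f*g is the Cauchy product: sum_{k=0}^{n} a^k * b^(n-k).
With a=4, b=2, n=10:
sum_{k=0}^{10} 4^k * 2^(10-k)
= 2096128

2096128


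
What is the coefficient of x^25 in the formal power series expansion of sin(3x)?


The Maclaurin series is sin(t) = sum_{k>=0} (-1)^k t^(2k+1) / (2k+1)!, so substituting t = 3x, only odd powers of x are nonzero, with coefficient of x^(2k+1) equal to (-1)^k 3^(2k+1) / (2k+1)!.
Write 25 = 2*12 + 1, giving the coefficient (-1)^12 * 3^25 / 25! = 847288609443/15511210043330985984000000 = 14348907/262683704098816000000.

14348907/262683704098816000000


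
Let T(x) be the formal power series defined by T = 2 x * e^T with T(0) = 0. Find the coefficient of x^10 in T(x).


Apply the Lagrange inversion formula: if T = 2 x * phi(T) with phi(t) = e^t, then
[x^n] T = 2^n * (1/n) [t^(n-1)] phi(t)^n = 2^n * (1/n) [t^(n-1)] e^(n t) = 2^n * (1/n) * n^(n-1) / (n-1)! = 2^n * n^(n-1) / n!.
When c = 1 this is the Cayley count of rooted labeled trees on n vertices, divided by n!.
For n = 10: 2^10 * 10^9 / 10! = 1024 * 1000000000/3628800 = 160000000/567.

160000000/567


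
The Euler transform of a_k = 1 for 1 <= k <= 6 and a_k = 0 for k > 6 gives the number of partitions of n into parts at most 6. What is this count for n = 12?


Partitions of 12 into parts at most 6:
Using generating function (1-x)^(-1)(1-x^2)^(-1)...(1-x^6)^(-1),
the coefficient of x^12 = 58

58


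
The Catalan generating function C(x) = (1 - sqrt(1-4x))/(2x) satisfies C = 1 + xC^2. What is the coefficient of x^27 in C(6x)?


Substituting x -> 6x scales the n-th coefficient by 6^n, so [x^27] C(6x) = 6^27 * C_27.
C_27 = C(2*27, 27)/(28) = 1946939425648112/28 = 69533550916004.
So 6^27 * 69533550916004 = 1023490369077469249536 * 69533550916004 = 71166919690287933972512075251974144.

71166919690287933972512075251974144


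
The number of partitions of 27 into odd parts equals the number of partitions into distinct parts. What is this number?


Computing partitions of 27 into odd parts (1, 3, 5, ...):
Using the generating function prod_{k>=0} 1/(1-x^(2k+1)),
the count is 192

192


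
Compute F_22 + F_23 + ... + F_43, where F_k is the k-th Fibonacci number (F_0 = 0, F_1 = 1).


Use the identity sum_{k=0}^{N} F_k = F_{N+2} - 1 (which follows from F_{k+2} - F_{k+1} = F_k). Then
sum_{k=22}^{43} F_k = (F_{45} - 1) - (F_{23} - 1) = F_{45} - F_{23}.
Computing: F_{45} = 1134903170, F_{23} = 28657, so
Sum = 1134903170 - 28657 = 1134874513.

1134874513


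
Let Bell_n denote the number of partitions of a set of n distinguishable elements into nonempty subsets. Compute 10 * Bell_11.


Bell_11 can be computed from the Bell triangle or from Dobinski's identity Bell_n = (1/e) * sum_{k>=0} k^n / k!.
Computing Bell_11 = 678570.
Then 10 * 678570 = 6785700.

6785700


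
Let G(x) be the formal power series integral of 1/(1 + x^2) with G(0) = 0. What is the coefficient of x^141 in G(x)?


1/(1 + x^2) = sum_{j>=0} (-1)^j x^(2j). Integrating termwise with G(0) = 0:
G(x) = sum_{j>=0} (-1)^j x^(2j+1) / (2j+1) = arctan(x).
Only odd powers are nonzero. For x^141 write 141 = 2*70 + 1, giving
(-1)^70 / 141 = 1/141 = 1/141.

1/141


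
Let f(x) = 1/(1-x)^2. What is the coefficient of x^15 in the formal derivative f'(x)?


Differentiate: d/dx [ 1/(1-x)^r ] = r / (1-x)^(r+1).
Here r = 2, so f'(x) = 2 / (1-x)^3.
The expansion of 1/(1-x)^(r+1) has coefficient of x^n equal to C(n+r, r).
So the coefficient of x^15 in f'(x) is
2 * C(17, 2) = 2 * 136 = 272

272


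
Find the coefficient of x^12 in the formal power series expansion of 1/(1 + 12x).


Write 1/(1 + c x) = 1/(1 - (-c) x) and apply the geometric-series identity
1/(1 - y) = sum_{k>=0} y^k to get 1/(1 + c x) = sum_{k>=0} (-c)^k x^k.
So the coefficient of x^k is (-c)^k = (-1)^k * c^k.
Here c = 12 and k = 12:
(-12)^12 = 1 * 8916100448256 = 8916100448256

8916100448256


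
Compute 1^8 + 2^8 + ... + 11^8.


This power sum has a closed form given by Faulhaber's formula
sum_{k=1}^{m} k^p = (1 / (p + 1)) * sum_{j=0}^{p} C(p + 1, j) B_j m^(p + 1 - j),
but for small m direct computation is fastest:
1 + 256 + 6561 + 65536 + 390625 + 1679616 + 5764801 + 16777216 + 43046721 + 100000000 + 214358881 = 382090214.

382090214


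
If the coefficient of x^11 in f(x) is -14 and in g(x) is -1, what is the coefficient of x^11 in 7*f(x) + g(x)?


Scalar multiplication scales coefficients: 7 * -14 = -98.
Then add the g coefficient: -98 + -1
= -99

-99


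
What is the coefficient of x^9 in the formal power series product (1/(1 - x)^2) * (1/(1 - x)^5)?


Combine the factors: (1/(1 - x)^2) * (1/(1 - x)^5) = 1/(1 - x)^7.
Then use 1/(1 - x)^r = sum_{k>=0} C(k + r - 1, r - 1) x^k with r = 7 and k = 9:
C(15, 6) = 5005.

5005


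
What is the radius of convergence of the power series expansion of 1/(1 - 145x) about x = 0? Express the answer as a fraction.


Expanding 1/(1 - 145x) = sum_{k>=0} 145^k x^k, the series converges when |145x| < 1, i.e., |x| < 1/145.
So the radius of convergence is 1/145 = 1/145.

1/145


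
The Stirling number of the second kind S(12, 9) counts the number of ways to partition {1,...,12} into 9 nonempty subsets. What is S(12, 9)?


Using the explicit formula S(n,k) = (1/k!) sum_{j=0}^{k} (-1)^(k-j) C(k,j) j^n:
S(12, 9) = 22275
Equivalently, S(n,k) is n! times the coefficient of x^n in the EGF (e^x - 1)^k / k!.

22275


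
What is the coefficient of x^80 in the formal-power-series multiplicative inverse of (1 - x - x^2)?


Let the inverse be f(x) = sum_{k>=0} a_k x^k. From f(x) * (1 - x - x^2) = 1 and matching coefficients:
 x^0: a_0 = 1.
 x^1: a_1 - a_0 = 0, so a_1 = 1.
 x^k (k >= 2): a_k - a_{k-1} - a_{k-2} = 0, i.e. a_k = a_{k-1} + a_{k-2}.
This is the Fibonacci-type recurrence shifted so that a_0 = a_1 = 1.
Iterating: a_0=1, a_1=1, a_2=2, a_3=3, a_4=5, a_5=8, a_6=13, a_7=21, a_8=34, a_9=55, ...
a_80 = 37889062373143906.

37889062373143906


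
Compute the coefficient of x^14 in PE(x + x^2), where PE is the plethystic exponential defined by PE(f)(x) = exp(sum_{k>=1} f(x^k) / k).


With f(x) = x + x^2, the exponent is sum_{k>=1} (x^k + x^(2k)) / k = -ln(1 - x) - ln(1 - x^2). Exponentiating:
PE(x + x^2) = 1 / ((1 - x)(1 - x^2)).
This is the generating function for partitions of n into parts of size 1 or 2. The number of 2's can be any j in 0..7, and the rest are 1's, so
[x^14] = floor(14/2) + 1 = 8.

8


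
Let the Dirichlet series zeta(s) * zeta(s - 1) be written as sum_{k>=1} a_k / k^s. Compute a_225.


Convolution gives a_k = sum_{d | k} d * 1 = sum_{d | k} d = sigma(k), the sum of positive divisors of k.
For k = 225, the divisors are 1, 3, 5, 9, 15, 25, 45, 75, 225, so
sigma(225) = 1 + 3 + 5 + 9 + 15 + 25 + 45 + 75 + 225 = 403.

403


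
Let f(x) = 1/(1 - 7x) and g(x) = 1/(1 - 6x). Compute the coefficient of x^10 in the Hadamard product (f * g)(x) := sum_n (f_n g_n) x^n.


f has coefficients f_k = 7^k and g has coefficients g_k = 6^k, so the Hadamard product has coefficient (f*g)_k = 7^k * 6^k = 42^k.
For k = 10: 42^10 = 17080198121677824.

17080198121677824


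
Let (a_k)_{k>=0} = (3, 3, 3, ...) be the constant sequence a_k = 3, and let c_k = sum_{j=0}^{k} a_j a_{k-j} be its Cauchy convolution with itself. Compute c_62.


Since a_j = 3 for all j >= 0, the convolution sum becomes
c_k = sum_{j=0}^{k} 3 * 3 = 9 * (k + 1).
Equivalently, the generating function of (a_k) is 3/(1 - x) and its square is 9/(1 - x)^2 = sum_{k>=0} 9(k + 1) x^k.
For k = 62: 9 * 63 = 567.

567


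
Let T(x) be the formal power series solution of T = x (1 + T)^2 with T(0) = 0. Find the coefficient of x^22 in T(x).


Apply the Lagrange inversion formula: if T = x * phi(T) with phi(t) = (1 + t)^2, then [x^n] T = (1/n) [t^(n-1)] phi(t)^n = (1/n) [t^(n-1)] (1 + t)^(2n) = (1/n) C(2n, n-1).
Using the identity C(2n, n-1) = C(2n, n) * n / (n+1), the unscaled factor equals C(2n, n) / (n+1) = C_n, the n-th Catalan number.
For n = 22: C_22 = C(44, 22) / 23 = 2104098963720/23 = 91482563640 = 91482563640.

91482563640


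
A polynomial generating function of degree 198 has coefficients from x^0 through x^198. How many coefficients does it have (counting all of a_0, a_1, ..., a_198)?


A polynomial of degree 198 takes the form a_0 + a_1 x + ... + a_198 x^198.
The number of coefficients is 198 + 1 = 199.

199


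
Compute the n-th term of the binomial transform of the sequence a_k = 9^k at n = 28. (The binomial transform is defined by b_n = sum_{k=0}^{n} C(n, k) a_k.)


With a_k = 9^k, b_n = sum_{k=0}^{n} C(n, k) 9^k = (1 + 9)^n by the binomial theorem.
For n = 28: (1 + 9)^28 = 10^28 = 10000000000000000000000000000.

10000000000000000000000000000


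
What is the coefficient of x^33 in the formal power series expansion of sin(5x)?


The Maclaurin series is sin(t) = sum_{k>=0} (-1)^k t^(2k+1) / (2k+1)!, so substituting t = 5x, only odd powers of x are nonzero, with coefficient of x^(2k+1) equal to (-1)^k 5^(2k+1) / (2k+1)!.
Write 33 = 2*16 + 1, giving the coefficient (-1)^16 * 5^33 / 33! = 116415321826934814453125/8683317618811886495518194401280000000 = 1490116119384765625/111146465520792147142632888336384.

1490116119384765625/111146465520792147142632888336384


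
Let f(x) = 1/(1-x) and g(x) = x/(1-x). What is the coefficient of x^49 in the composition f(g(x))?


First simplify the composition: f(g(x)) = 1/(1 - x/(1-x)) = (1-x)/((1-x) - x) = (1-x)/(1-2x).
Now extract the coefficient. Write (1-x)/(1-2x) = 1/(1-2x) - x/(1-2x).
The coefficient of x^n in 1/(1-2x) is 2^n, and in x/(1-2x) is 2^(n-1) (for n >= 1).
So the coefficient of x^49 is 2^49 - 2^48 = 562949953421312 - 281474976710656 = 281474976710656.

281474976710656


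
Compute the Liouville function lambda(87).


The Liouville function is lambda(k) = (-1)^Omega(k), where Omega(k) counts the prime factors of k with multiplicity.
Factoring: 87 = 3 * 29, so Omega(87) = 2.
lambda(87) = (-1)^2 = 1.

1


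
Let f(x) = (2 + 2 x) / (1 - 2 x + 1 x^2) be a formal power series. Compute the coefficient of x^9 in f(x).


Write f(x) = sum_{k>=0} a_k x^k. Multiplying both sides by 1 - 2 x + 1 x^2 gives
(1 - 2 x + 1 x^2) sum_{k>=0} a_k x^k = 2 + 2 x.
Matching coefficients:
 x^0: a_0 = 2
 x^1: a_1 - 2 a_0 = 2  =>  a_1 = 2*2 + 2 = 6
 x^k (k >= 2): a_k = 2 a_{k-1} - 1 a_{k-2}.
Iterating: a_2 = 10, a_3 = 14, a_4 = 18, a_5 = 22, a_6 = 26, a_7 = 30, a_8 = 34, a_9 = 38.
So the coefficient of x^9 is 38.

38


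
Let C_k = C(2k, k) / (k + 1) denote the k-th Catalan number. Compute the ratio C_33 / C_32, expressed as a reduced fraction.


Using C_k = (2k)! / (k! (k+1)!), the ratio C_{k+1}/C_k simplifies to
C_{k+1}/C_k = [(2k+2)! / ((k+1)! (k+2)!)] * [k! (k+1)! / (2k)!]
 = (2k+2)(2k+1) / ((k+1)(k+2)) = 2(2k+1) / (k+2).
For k = 32: 2(2*32 + 1) / (32 + 2) = 130/34 = 65/17.

65/17


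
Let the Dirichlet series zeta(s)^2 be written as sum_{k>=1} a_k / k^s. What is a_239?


The Dirichlet convolution of the constant function 1 with itself gives (1 * 1)(k) = sum_{d | k} 1 = d(k), the number of positive divisors of k.
Since zeta(s) = sum_{k>=1} 1/k^s, we have zeta(s)^2 = sum_{k>=1} d(k)/k^s, so a_k = d(k).
For k = 239: the divisors are 1, 239.
Count = 2.

2


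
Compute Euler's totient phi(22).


phi(n) counts integers in [1, n] coprime to n. Using the multiplicative formula phi(n) = n * prod_{p | n} (1 - 1/p):
22 = 2 * 11, so
phi(22) = 22 * (1 - 1/2) * (1 - 1/11) = 10.

10


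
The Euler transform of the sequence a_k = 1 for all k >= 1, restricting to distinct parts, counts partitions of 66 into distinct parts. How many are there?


Partitions of 66 into distinct parts can be computed via generating function.
Product (1+x)(1+x^2)(1+x^3)...
The coefficient of x^66 = 20132

20132


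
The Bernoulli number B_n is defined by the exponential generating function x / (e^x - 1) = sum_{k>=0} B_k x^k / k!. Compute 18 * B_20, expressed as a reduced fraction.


Bernoulli numbers can also be computed recursively via B_0 = 1 and sum_{j=0}^{m} C(m+1, j) B_j = 0 for m >= 1. Odd-index Bernoulli numbers vanish for k >= 3.
Computing B_20 = -174611/330, so 18 * B_20 = 18 * -174611/330 = -523833/55.

-523833/55


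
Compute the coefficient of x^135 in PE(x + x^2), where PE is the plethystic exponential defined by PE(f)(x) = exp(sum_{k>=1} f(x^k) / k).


With f(x) = x + x^2, the exponent is sum_{k>=1} (x^k + x^(2k)) / k = -ln(1 - x) - ln(1 - x^2). Exponentiating:
PE(x + x^2) = 1 / ((1 - x)(1 - x^2)).
This is the generating function for partitions of n into parts of size 1 or 2. The number of 2's can be any j in 0..67, and the rest are 1's, so
[x^135] = floor(135/2) + 1 = 68.

68


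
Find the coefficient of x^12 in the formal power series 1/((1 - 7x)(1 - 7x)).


By partial fractions or Cauchy convolution:
The coefficient equals sum_{k=0}^{12} 7^k * 7^(12-k).
= 179936733613

179936733613


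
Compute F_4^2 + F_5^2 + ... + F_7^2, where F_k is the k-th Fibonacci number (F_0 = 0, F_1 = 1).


There is a standard identity sum_{k=0}^{N} F_k^2 = F_N * F_{N+1} (proved inductively from the telescoping relation F_k^2 = F_k F_{k+1} - F_{k-1} F_k). Then
sum_{k=4}^{7} F_k^2 = F_7 F_8 - F_3 F_4.
Computing: F_7 = 13, F_8 = 21, F_3 = 2, F_4 = 3.
Sum = 13 * 21 - 2 * 3 = 267.

267


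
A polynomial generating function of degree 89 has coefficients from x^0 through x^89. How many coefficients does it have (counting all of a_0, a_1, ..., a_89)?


A polynomial of degree 89 takes the form a_0 + a_1 x + ... + a_89 x^89.
The number of coefficients is 89 + 1 = 90.

90


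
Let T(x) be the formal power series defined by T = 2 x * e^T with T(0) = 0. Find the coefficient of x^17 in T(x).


Apply the Lagrange inversion formula: if T = 2 x * phi(T) with phi(t) = e^t, then
[x^n] T = 2^n * (1/n) [t^(n-1)] phi(t)^n = 2^n * (1/n) [t^(n-1)] e^(n t) = 2^n * (1/n) * n^(n-1) / (n-1)! = 2^n * n^(n-1) / n!.
When c = 1 this is the Cayley count of rooted labeled trees on n vertices, divided by n!.
For n = 17: 2^17 * 17^16 / 17! = 131072 * 48661191875666868481/355687428096000 = 11449692206039263172/638512875.

11449692206039263172/638512875


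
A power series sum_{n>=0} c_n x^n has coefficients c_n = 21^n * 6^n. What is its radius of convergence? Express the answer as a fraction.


By the root test (Cauchy-Hadamard), the radius is R = 1 / limsup_n |c_n|^(1/n).
Here |c_n|^(1/n) = (21^n * 6^n)^(1/n) = 21 * 6 = 126 for all n.
So R = 1/126 = 1/126.

1/126


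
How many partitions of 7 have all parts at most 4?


Using the generating function (1-x)^(-1)(1-x^2)^(-1)...(1-x^4)^(-1),
the coefficient of x^7 counts these restricted partitions.
Result = 11

11


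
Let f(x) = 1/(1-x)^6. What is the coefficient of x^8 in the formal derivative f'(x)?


Differentiate: d/dx [ 1/(1-x)^r ] = r / (1-x)^(r+1).
Here r = 6, so f'(x) = 6 / (1-x)^7.
The expansion of 1/(1-x)^(r+1) has coefficient of x^n equal to C(n+r, r).
So the coefficient of x^8 in f'(x) is
6 * C(14, 6) = 6 * 3003 = 18018

18018


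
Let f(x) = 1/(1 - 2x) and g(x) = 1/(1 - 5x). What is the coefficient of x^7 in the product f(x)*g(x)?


The coefficient of x^n in f*g is the Cauchy product: sum_{k=0}^{n} a^k * b^(n-k).
With a=2, b=5, n=7:
sum_{k=0}^{7} 2^k * 5^(7-k)
= 130123

130123


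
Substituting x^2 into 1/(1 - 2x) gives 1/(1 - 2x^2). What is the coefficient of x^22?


The coefficient of x^(2m) in 1/(1 - 2x^2) is 2^m.
With n = 22 = 2*11, the coefficient is 2^11 = 2048.

2048


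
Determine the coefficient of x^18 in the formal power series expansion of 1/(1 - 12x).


The geometric series identity gives 1/(1 - c x) = sum_{k>=0} c^k x^k, so the coefficient of x^k is c^k.
Here c = 12 and k = 18.
Computing: 12^18 = 26623333280885243904

26623333280885243904


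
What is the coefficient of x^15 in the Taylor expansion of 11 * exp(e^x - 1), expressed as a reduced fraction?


exp(e^x - 1) = sum_{k>=0} Bell_k x^k / k!, where Bell_k is the k-th Bell number.
So the coefficient of x^15 is 11 * Bell_15 / 15!.
Computing: Bell_15 = 1382958545 and 15! = 1307674368000, giving
11 * 1382958545/1307674368000 = 276591709/23775897600.

276591709/23775897600


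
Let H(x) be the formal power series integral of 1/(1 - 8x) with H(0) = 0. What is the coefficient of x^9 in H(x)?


1/(1 - 8x) = sum_{k>=0} 8^k x^k. Integrating termwise with H(0) = 0:
H(x) = sum_{k>=0} 8^k x^(k+1) / (k+1) = sum_{m>=1} 8^(m-1) x^m / m.
For m = 9: 8^8/9 = 16777216/9 = 16777216/9.

16777216/9


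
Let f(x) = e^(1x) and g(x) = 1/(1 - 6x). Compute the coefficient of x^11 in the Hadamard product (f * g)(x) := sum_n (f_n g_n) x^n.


Expanding: f_k = 1^k/k! (from e^(1x)) and g_k = 6^k (from 1/(1 - 6x)). So the Hadamard coefficient (f * g)_k = 1^k 6^k / k! = (6)^k / k!.
For k = 11: 6^11/11! = 362797056/39916800 = 17496/1925.

17496/1925


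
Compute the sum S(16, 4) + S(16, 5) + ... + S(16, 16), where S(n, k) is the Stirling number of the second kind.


By definition, S(n, k) counts partitions of an n-set into exactly k nonempty blocks.
Computing row n = 16 for k = 4..16:
S(16, k): 171798901, 1096190550, 2734926558, 3281882604, 2141764053, 820784250, 193754990, 28936908, 2757118, 165620, 6020, 120, 1
Sum = 10472967693.

10472967693


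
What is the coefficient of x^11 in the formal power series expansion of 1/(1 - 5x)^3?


The general identity 1/(1 - c x)^r = sum_{k>=0} c^k C(k + r - 1, r - 1) x^k follows by substituting y = c x into 1/(1 - y)^r = sum_{k>=0} C(k + r - 1, r - 1) y^k.
For c = 5, r = 3, k = 11:
5^11 * C(13, 2) = 48828125 * 78 = 3808593750.

3808593750


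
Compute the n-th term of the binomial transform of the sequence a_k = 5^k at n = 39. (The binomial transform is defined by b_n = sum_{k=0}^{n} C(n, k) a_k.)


With a_k = 5^k, b_n = sum_{k=0}^{n} C(n, k) 5^k = (1 + 5)^n by the binomial theorem.
For n = 39: (1 + 5)^39 = 6^39 = 2227915756473955677973140996096.

2227915756473955677973140996096


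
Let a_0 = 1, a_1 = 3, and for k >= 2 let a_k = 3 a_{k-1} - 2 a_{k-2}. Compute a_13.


Iterating the recurrence forward:
a_0 = 1
a_1 = 3
a_2 = 3*3 - 2*1 = 7
a_3 = 3*7 - 2*3 = 15
a_4 = 3*15 - 2*7 = 31
a_5 = 3*31 - 2*15 = 63
a_6 = 3*63 - 2*31 = 127
a_7 = 3*127 - 2*63 = 255
a_8 = 3*255 - 2*127 = 511
a_9 = 3*511 - 2*255 = 1023
a_10 = 3*1023 - 2*511 = 2047
a_11 = 3*2047 - 2*1023 = 4095
a_12 = 3*4095 - 2*2047 = 8191
a_13 = 3*8191 - 2*4095 = 16383
So a_13 = 16383.

16383


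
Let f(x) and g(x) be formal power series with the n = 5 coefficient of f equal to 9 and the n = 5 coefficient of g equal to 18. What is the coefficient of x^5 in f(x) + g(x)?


Addition of formal power series is termwise.
The coefficient of x^5 in f + g = 9 + 18
= 27

27


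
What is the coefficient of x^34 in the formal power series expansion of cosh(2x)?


The Maclaurin series is cosh(t) = sum_{m>=0} t^(2m) / (2m)!, so substituting t = 2x, only even powers of x are nonzero, with coefficient of x^(2m) equal to 2^(2m) / (2m)!.
For x^34 the coefficient is 2^34/34! = 17179869184/295232799039604140847618609643520000000 = 4/68739242628124575327993046875.

4/68739242628124575327993046875


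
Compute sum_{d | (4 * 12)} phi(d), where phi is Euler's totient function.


First, 4 * 12 = 48. One classical identity is sum_{d | n} phi(d) = n (each k in [1, n] has a unique gcd with n, and among the k's with gcd(k, n) = n/d there are phi(d) of them). So the sum equals 48. We also verify directly:
Divisors of 48: 1, 2, 3, 4, 6, 8, 12, 16, 24, 48.
phi values: 1, 1, 2, 2, 2, 4, 4, 8, 8, 16.
Sum = 48.

48


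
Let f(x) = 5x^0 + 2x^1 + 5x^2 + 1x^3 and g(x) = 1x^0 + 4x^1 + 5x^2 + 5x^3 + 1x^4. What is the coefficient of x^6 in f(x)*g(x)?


Cauchy product at x^6:
5*1 + 1*5
= 10

10


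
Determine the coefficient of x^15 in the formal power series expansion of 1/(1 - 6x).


The geometric series identity gives 1/(1 - c x) = sum_{k>=0} c^k x^k, so the coefficient of x^k is c^k.
Here c = 6 and k = 15.
Computing: 6^15 = 470184984576

470184984576


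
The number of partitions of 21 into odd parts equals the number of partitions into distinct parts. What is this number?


Computing partitions of 21 into odd parts (1, 3, 5, ...):
Using the generating function prod_{k>=0} 1/(1-x^(2k+1)),
the count is 76

76


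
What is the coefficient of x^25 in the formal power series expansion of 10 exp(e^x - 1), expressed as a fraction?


exp(e^x - 1) is the exponential generating function for the Bell numbers Bell_k: exp(e^x - 1) = sum_{k>=0} Bell_k x^k / k!.
So the coefficient of x^25 in 10 exp(e^x - 1) is 10 Bell_25 / 25!.
Computing: Bell_25 = 4638590332229999353 and 25! = 15511210043330985984000000, giving
10 * 4638590332229999353/15511210043330985984000000 = 356814640940769181/119317000333315276800000.

356814640940769181/119317000333315276800000


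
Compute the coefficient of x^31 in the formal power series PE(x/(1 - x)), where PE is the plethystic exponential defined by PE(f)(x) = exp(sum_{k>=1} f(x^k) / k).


For f(x) = x/(1 - x) we have
sum_{k>=1} f(x^k) / k = sum_{k>=1} (1/k) * x^k / (1 - x^k) = sum_{k, m >= 1} x^(k m) / k,
which after exponentiating simplifies to
PE(x/(1 - x)) = prod_{k>=1} 1 / (1 - x^k).
This is the generating function for the partition function p(n), so the coefficient of x^31 is p(31).
Computing p(31) by dynamic programming over parts 1, 2, ..., 31: p(31) = 6842.

6842


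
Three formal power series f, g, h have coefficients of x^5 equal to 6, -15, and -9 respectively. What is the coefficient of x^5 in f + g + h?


Series addition is componentwise:
6 + -15 + -9
= -18

-18


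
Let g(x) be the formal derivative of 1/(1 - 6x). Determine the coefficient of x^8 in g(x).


Differentiate termwise: d/dx sum_{k>=0} 6^k x^k = sum_{k>=1} k 6^k x^(k-1) = sum_{j>=0} (j+1) 6^(j+1) x^j.
Equivalently, d/dx [1/(1 - 6x)] = 6/(1 - 6x)^2.
For j = 8: 9 * 6^9 = 9 * 10077696 = 90699264.

90699264


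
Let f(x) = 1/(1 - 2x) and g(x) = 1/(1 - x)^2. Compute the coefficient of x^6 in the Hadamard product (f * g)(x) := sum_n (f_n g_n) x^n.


f has coefficients f_k = 2^k. For g = 1/(1 - x)^2 the coefficient is g_k = C(k + 1, 1) = k + 1. The Hadamard coefficient is (f * g)_k = 2^k * (k + 1).
For k = 6: 2^6 * 7 = 64 * 7 = 448.

448


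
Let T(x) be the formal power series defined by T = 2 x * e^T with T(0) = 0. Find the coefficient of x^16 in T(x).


Apply the Lagrange inversion formula: if T = 2 x * phi(T) with phi(t) = e^t, then
[x^n] T = 2^n * (1/n) [t^(n-1)] phi(t)^n = 2^n * (1/n) [t^(n-1)] e^(n t) = 2^n * (1/n) * n^(n-1) / (n-1)! = 2^n * n^(n-1) / n!.
When c = 1 this is the Cayley count of rooted labeled trees on n vertices, divided by n!.
For n = 16: 2^16 * 16^15 / 16! = 65536 * 1152921504606846976/20922789888000 = 2305843009213693952/638512875.

2305843009213693952/638512875


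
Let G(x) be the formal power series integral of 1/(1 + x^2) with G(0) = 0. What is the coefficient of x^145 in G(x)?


1/(1 + x^2) = sum_{j>=0} (-1)^j x^(2j). Integrating termwise with G(0) = 0:
G(x) = sum_{j>=0} (-1)^j x^(2j+1) / (2j+1) = arctan(x).
Only odd powers are nonzero. For x^145 write 145 = 2*72 + 1, giving
(-1)^72 / 145 = 1/145 = 1/145.

1/145


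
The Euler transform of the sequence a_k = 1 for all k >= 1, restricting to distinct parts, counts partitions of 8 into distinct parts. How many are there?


Partitions of 8 into distinct parts can be computed via generating function.
Product (1+x)(1+x^2)(1+x^3)...
The coefficient of x^8 = 6

6


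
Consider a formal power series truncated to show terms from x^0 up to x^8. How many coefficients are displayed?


From x^0 to x^8 inclusive, the count is 8 - 0 + 1 = 9.

9


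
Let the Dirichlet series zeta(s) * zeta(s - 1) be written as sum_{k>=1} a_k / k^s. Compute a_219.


Convolution gives a_k = sum_{d | k} d * 1 = sum_{d | k} d = sigma(k), the sum of positive divisors of k.
For k = 219, the divisors are 1, 3, 73, 219, so
sigma(219) = 1 + 3 + 73 + 219 = 296.

296


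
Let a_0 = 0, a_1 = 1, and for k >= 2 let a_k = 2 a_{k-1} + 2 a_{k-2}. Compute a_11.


Iterating the recurrence forward:
a_0 = 0
a_1 = 1
a_2 = 2*1 + 2*0 = 2
a_3 = 2*2 + 2*1 = 6
a_4 = 2*6 + 2*2 = 16
a_5 = 2*16 + 2*6 = 44
a_6 = 2*44 + 2*16 = 120
a_7 = 2*120 + 2*44 = 328
a_8 = 2*328 + 2*120 = 896
a_9 = 2*896 + 2*328 = 2448
a_10 = 2*2448 + 2*896 = 6688
a_11 = 2*6688 + 2*2448 = 18272
So a_11 = 18272.

18272


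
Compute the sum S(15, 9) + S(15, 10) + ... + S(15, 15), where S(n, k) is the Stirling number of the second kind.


By definition, S(n, k) counts partitions of an n-set into exactly k nonempty blocks.
Computing row n = 15 for k = 9..15:
S(15, k): 67128490, 12662650, 1479478, 106470, 4550, 105, 1
Sum = 81381744.

81381744


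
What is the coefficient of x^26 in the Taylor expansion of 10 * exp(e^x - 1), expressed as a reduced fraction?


exp(e^x - 1) = sum_{k>=0} Bell_k x^k / k!, where Bell_k is the k-th Bell number.
So the coefficient of x^26 is 10 * Bell_26 / 26!.
Computing: Bell_26 = 49631246523618756274 and 26! = 403291461126605635584000000, giving
10 * 49631246523618756274/403291461126605635584000000 = 1459742544812316361/1186151356254722457600000.

1459742544812316361/1186151356254722457600000


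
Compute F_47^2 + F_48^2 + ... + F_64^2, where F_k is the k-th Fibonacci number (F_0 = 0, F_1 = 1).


There is a standard identity sum_{k=0}^{N} F_k^2 = F_N * F_{N+1} (proved inductively from the telescoping relation F_k^2 = F_k F_{k+1} - F_{k-1} F_k). Then
sum_{k=47}^{64} F_k^2 = F_64 F_65 - F_46 F_47.
Computing: F_64 = 10610209857723, F_65 = 17167680177565, F_46 = 1836311903, F_47 = 2971215073.
Sum = 10610209857723 * 17167680177565 - 1836311903 * 2971215073 = 182152683998158301103670576.

182152683998158301103670576


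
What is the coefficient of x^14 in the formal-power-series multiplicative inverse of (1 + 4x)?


The inverse is 1/(1 + 4x). Apply the geometric identity 1/(1 - y) = sum_{k>=0} y^k with y = -4x:
1/(1 + 4x) = sum_{k>=0} (-4)^k x^k.
So the coefficient of x^14 is (-4)^14 = 268435456.

268435456


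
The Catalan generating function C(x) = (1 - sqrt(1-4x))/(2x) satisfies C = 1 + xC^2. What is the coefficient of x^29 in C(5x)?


Substituting x -> 5x scales the n-th coefficient by 5^n, so [x^29] C(5x) = 5^29 * C_29.
C_29 = C(2*29, 29)/(30) = 30067266499541040/30 = 1002242216651368.
So 5^29 * 1002242216651368 = 186264514923095703125 * 1002242216651368 = 186682160320015251636505126953125000.

186682160320015251636505126953125000


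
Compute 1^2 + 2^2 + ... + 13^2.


This power sum has a closed form given by Faulhaber's formula
sum_{k=1}^{m} k^p = (1 / (p + 1)) * sum_{j=0}^{p} C(p + 1, j) B_j m^(p + 1 - j),
but for small m direct computation is fastest:
1 + 4 + 9 + 16 + 25 + 36 + 49 + 64 + 81 + 100 + 121 + 144 + 169 = 819.

819


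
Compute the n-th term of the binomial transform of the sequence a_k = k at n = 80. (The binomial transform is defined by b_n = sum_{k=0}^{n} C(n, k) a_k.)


With a_k = k, b_n = sum_{k=0}^{n} C(n, k) k. Using k * C(n, k) = n * C(n-1, k-1) gives b_n = n * sum_{k>=1} C(n-1, k-1) = n * 2^(n-1).
For n = 80: 80 * 2^79 = 80 * 604462909807314587353088 = 48357032784585166988247040.

48357032784585166988247040


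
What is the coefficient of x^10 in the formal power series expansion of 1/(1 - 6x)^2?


The general identity 1/(1 - c x)^r = sum_{k>=0} c^k C(k + r - 1, r - 1) x^k follows by substituting y = c x into 1/(1 - y)^r = sum_{k>=0} C(k + r - 1, r - 1) y^k.
For c = 6, r = 2, k = 10:
6^10 * C(11, 1) = 60466176 * 11 = 665127936.

665127936


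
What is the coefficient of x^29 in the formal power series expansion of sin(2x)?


The Maclaurin series is sin(t) = sum_{k>=0} (-1)^k t^(2k+1) / (2k+1)!, so substituting t = 2x, only odd powers of x are nonzero, with coefficient of x^(2k+1) equal to (-1)^k 2^(2k+1) / (2k+1)!.
Write 29 = 2*14 + 1, giving the coefficient (-1)^14 * 2^29 / 29! = 536870912/8841761993739701954543616000000 = 16/263505041412702261046875.

16/263505041412702261046875


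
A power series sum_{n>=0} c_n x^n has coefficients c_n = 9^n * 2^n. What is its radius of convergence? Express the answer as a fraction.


By the root test (Cauchy-Hadamard), the radius is R = 1 / limsup_n |c_n|^(1/n).
Here |c_n|^(1/n) = (9^n * 2^n)^(1/n) = 9 * 2 = 18 for all n.
So R = 1/18 = 1/18.

1/18


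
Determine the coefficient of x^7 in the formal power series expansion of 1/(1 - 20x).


The geometric series identity gives 1/(1 - c x) = sum_{k>=0} c^k x^k, so the coefficient of x^k is c^k.
Here c = 20 and k = 7.
Computing: 20^7 = 1280000000

1280000000


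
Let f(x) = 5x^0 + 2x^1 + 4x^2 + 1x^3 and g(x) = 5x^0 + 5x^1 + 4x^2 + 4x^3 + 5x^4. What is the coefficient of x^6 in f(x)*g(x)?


Cauchy product at x^6:
4*5 + 1*4
= 24

24


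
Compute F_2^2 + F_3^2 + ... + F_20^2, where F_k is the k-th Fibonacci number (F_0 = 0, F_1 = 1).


There is a standard identity sum_{k=0}^{N} F_k^2 = F_N * F_{N+1} (proved inductively from the telescoping relation F_k^2 = F_k F_{k+1} - F_{k-1} F_k). Then
sum_{k=2}^{20} F_k^2 = F_20 F_21 - F_1 F_2.
Computing: F_20 = 6765, F_21 = 10946, F_1 = 1, F_2 = 1.
Sum = 6765 * 10946 - 1 * 1 = 74049689.

74049689


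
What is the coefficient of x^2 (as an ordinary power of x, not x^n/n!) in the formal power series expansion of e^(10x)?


The exponential series is e^y = sum_{k>=0} y^k / k!. Substituting y = 10x gives
e^(10x) = sum_{k>=0} 10^k x^k / k!.
So the coefficient of x^n is a^n/n! with a = 10, n = 2:
10^2 / 2! = 100/2 = 50

50


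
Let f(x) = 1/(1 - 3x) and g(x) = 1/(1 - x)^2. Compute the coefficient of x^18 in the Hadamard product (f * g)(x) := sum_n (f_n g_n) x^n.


f has coefficients f_k = 3^k. For g = 1/(1 - x)^2 the coefficient is g_k = C(k + 1, 1) = k + 1. The Hadamard coefficient is (f * g)_k = 3^k * (k + 1).
For k = 18: 3^18 * 19 = 387420489 * 19 = 7360989291.

7360989291


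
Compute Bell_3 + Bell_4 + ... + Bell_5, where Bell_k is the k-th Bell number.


Recall Bell_k counts set partitions of a k-set (with Bell_0 = 1 by convention).
Bell_3 through Bell_5: 5, 15, 52
Sum = 5 + 15 + 52 = 72.

72


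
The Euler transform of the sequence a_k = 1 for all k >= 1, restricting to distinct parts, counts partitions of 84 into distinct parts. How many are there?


Partitions of 84 into distinct parts can be computed via generating function.
Product (1+x)(1+x^2)(1+x^3)...
The coefficient of x^84 = 111322

111322


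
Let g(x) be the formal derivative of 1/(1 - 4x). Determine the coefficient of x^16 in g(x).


Differentiate termwise: d/dx sum_{k>=0} 4^k x^k = sum_{k>=1} k 4^k x^(k-1) = sum_{j>=0} (j+1) 4^(j+1) x^j.
Equivalently, d/dx [1/(1 - 4x)] = 4/(1 - 4x)^2.
For j = 16: 17 * 4^17 = 17 * 17179869184 = 292057776128.

292057776128


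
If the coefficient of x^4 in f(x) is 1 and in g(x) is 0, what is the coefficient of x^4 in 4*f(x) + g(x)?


Scalar multiplication scales coefficients: 4 * 1 = 4.
Then add the g coefficient: 4 + 0
= 4

4


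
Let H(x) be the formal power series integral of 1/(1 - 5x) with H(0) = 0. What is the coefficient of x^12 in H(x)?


1/(1 - 5x) = sum_{k>=0} 5^k x^k. Integrating termwise with H(0) = 0:
H(x) = sum_{k>=0} 5^k x^(k+1) / (k+1) = sum_{m>=1} 5^(m-1) x^m / m.
For m = 12: 5^11/12 = 48828125/12 = 48828125/12.

48828125/12


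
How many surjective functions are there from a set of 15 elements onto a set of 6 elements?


By inclusion-exclusion on which target elements are missed, the number of surjections from an n-set onto a k-set is
surj(n, k) = sum_{j=0}^{k} (-1)^j C(k, j) (k - j)^n.
Equivalently surj(n, k) = k! * S(n, k), where S(n, k) is the Stirling number of the second kind.
For n = 15, k = 6:
S(15, 6) = 420693273, so
surj = 6! * 420693273 = 720 * 420693273 = 302899156560.

302899156560


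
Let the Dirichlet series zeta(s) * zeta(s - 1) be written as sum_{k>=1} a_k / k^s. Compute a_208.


Convolution gives a_k = sum_{d | k} d * 1 = sum_{d | k} d = sigma(k), the sum of positive divisors of k.
For k = 208, the divisors are 1, 2, 4, 8, 13, 16, 26, 52, 104, 208, so
sigma(208) = 1 + 2 + 4 + 8 + 13 + 16 + 26 + 52 + 104 + 208 = 434.

434


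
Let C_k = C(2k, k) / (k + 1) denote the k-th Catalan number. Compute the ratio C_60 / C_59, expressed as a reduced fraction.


Using C_k = (2k)! / (k! (k+1)!), the ratio C_{k+1}/C_k simplifies to
C_{k+1}/C_k = [(2k+2)! / ((k+1)! (k+2)!)] * [k! (k+1)! / (2k)!]
 = (2k+2)(2k+1) / ((k+1)(k+2)) = 2(2k+1) / (k+2).
For k = 59: 2(2*59 + 1) / (59 + 2) = 238/61 = 238/61.

238/61


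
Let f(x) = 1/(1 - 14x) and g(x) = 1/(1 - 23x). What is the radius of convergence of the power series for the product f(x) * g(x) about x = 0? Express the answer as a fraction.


The radius of 1/(1 - 14x) is 1/14 (nearest singularity at x = 1/14), and the radius of 1/(1 - 23x) is 1/23.
The product f(x)*g(x) = 1/((1 - 14x)(1 - 23x)) has singularities at both 1/14 and 1/23, so its radius of convergence is the distance to the nearest one:
min(1/14, 1/23) = 1/23.

1/23
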